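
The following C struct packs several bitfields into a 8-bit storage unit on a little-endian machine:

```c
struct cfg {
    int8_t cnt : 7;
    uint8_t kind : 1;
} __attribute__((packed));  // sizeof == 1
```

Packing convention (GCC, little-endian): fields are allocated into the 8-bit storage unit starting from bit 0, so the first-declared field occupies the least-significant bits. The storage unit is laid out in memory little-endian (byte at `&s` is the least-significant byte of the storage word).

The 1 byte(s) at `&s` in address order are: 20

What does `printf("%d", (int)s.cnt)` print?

32

[0]=0x20 (little-endian) → word 0x20
cnt [0+:7] = (word>>0) & 0x7f = 32  ←
kind [7+:1] = (word>>7) & 0x1 = 0
cnt signed 7b, MSB=0: value = 32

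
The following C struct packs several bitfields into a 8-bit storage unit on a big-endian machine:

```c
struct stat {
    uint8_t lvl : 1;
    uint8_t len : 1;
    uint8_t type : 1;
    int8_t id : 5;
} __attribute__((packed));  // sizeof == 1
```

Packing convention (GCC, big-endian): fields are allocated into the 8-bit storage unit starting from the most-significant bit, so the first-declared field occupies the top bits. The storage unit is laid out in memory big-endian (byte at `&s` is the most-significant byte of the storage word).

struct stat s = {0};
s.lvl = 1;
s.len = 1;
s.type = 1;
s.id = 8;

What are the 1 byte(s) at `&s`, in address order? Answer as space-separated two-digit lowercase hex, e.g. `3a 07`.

e8

lvl (1b) val=1 bits=0x1 at bit 7: 0x80
len (1b) val=1 bits=0x1 at bit 6: 0xc0
type (1b) val=1 bits=0x1 at bit 5: 0xe0
id (5b) val=8 bits=0x8 at bit 0: 0xe8
word = 0xe8 → big-endian bytes:
  [0]=0xe8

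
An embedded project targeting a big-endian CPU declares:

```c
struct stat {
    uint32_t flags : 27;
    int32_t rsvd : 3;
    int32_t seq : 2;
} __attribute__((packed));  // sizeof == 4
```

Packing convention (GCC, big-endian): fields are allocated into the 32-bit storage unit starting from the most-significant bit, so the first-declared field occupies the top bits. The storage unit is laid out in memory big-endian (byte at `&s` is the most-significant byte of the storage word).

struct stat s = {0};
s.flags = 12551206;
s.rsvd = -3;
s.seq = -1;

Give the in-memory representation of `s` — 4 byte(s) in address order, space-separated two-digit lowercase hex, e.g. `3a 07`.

flags (27b) val=12551206 bits=0xbf8426 at bit 5: 0x17f084c0
rsvd (3b) val=-3 bits=0x5 at bit 2: 0x17f084d4
seq (2b) val=-1 bits=0x3 at bit 0: 0x17f084d7
word = 0x17f084d7 → big-endian bytes:
  [0]=0x17  [1]=0xf0  [2]=0x84  [3]=0xd7

17 f0 84 d7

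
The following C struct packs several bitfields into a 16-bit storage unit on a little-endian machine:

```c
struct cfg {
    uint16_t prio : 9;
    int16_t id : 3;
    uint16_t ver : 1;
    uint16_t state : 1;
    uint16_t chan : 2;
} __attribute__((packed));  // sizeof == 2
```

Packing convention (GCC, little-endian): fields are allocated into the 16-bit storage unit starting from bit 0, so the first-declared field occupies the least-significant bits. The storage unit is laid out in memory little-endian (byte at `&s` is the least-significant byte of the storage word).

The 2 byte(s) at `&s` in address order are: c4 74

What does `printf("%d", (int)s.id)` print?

[0]=0xc4 [1]=0x74 (little-endian) → word 0x74c4
prio [0+:9] = (word>>0) & 0x1ff = 196
id [9+:3] = (word>>9) & 0x7 = 2  ←
ver [12+:1] = (word>>12) & 0x1 = 1
state [13+:1] = (word>>13) & 0x1 = 1
chan [14+:2] = (word>>14) & 0x3 = 1
id signed 3b, MSB=0: value = 2

2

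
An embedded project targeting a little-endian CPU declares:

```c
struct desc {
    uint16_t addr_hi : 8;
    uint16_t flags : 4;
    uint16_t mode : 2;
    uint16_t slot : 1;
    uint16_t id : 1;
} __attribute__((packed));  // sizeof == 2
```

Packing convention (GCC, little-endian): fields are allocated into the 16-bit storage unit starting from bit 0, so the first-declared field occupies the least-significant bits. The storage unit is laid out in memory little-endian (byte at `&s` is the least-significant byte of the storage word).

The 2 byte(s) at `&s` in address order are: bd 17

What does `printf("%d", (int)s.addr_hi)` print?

[0]=0xbd [1]=0x17 (little-endian) → word 0x17bd
addr_hi [0+:8] = (word>>0) & 0xff = 189  ←
flags [8+:4] = (word>>8) & 0xf = 7
mode [12+:2] = (word>>12) & 0x3 = 1
slot [14+:1] = (word>>14) & 0x1 = 0
id [15+:1] = (word>>15) & 0x1 = 0

189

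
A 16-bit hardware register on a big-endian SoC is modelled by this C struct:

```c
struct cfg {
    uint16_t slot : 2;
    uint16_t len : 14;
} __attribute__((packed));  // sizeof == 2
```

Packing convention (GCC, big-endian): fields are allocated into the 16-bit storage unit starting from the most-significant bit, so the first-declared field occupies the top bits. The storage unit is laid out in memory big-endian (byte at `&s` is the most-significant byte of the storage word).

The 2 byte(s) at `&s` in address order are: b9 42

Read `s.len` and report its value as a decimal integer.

14658

[0]=0xb9 [1]=0x42 (big-endian) → word 0xb942
slot:2 @ bit 14 → (0xb942>>14)&0x3 = 0x2
len:14 @ bit 0 → (0xb942>>0)&0x3fff = 0x3942  ←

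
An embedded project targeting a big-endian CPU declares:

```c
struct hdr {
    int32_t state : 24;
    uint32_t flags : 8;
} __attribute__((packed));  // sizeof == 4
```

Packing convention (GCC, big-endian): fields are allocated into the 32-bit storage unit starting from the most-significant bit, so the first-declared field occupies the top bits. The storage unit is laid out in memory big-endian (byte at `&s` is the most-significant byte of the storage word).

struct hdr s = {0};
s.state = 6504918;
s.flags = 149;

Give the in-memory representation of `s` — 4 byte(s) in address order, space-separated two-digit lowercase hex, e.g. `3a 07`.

state:24 = 6504918 → 0x6341d6 << 8 → word 0x6341d600
flags:8 = 149 → 0x95 << 0 → word 0x6341d695
word = 0x6341d695 → big-endian bytes:
  [0]=0x63  [1]=0x41  [2]=0xd6  [3]=0x95

63 41 d6 95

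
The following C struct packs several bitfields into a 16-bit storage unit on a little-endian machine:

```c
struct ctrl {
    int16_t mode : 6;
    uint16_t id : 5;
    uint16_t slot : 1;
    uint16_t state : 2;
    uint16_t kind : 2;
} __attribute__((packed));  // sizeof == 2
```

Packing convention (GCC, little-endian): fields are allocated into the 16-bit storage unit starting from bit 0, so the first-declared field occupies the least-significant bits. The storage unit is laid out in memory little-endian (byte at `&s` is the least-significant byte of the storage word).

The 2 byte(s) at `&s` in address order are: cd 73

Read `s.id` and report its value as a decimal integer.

15

[0]=0xcd [1]=0x73 (little-endian) → word 0x73cd
mode:6 @ bit 0 → (0x73cd>>0)&0x3f = 0xd
id:5 @ bit 6 → (0x73cd>>6)&0x1f = 0xf  ←
slot:1 @ bit 11 → (0x73cd>>11)&0x1 = 0x0
state:2 @ bit 12 → (0x73cd>>12)&0x3 = 0x3
kind:2 @ bit 14 → (0x73cd>>14)&0x3 = 0x1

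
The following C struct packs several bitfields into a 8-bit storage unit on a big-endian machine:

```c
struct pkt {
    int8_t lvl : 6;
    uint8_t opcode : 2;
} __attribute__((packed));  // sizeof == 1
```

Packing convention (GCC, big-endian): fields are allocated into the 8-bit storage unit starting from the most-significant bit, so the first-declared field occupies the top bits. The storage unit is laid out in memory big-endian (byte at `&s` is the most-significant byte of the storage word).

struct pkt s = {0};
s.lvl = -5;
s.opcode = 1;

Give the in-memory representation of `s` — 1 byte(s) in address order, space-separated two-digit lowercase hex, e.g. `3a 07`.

[2+:6] lvl=-5 & 0x3f = 0x3b; word=0xec
[0+:2] opcode=1 & 0x3 = 0x1; word=0xed
word = 0xed → big-endian bytes:
  [0]=0xed

ed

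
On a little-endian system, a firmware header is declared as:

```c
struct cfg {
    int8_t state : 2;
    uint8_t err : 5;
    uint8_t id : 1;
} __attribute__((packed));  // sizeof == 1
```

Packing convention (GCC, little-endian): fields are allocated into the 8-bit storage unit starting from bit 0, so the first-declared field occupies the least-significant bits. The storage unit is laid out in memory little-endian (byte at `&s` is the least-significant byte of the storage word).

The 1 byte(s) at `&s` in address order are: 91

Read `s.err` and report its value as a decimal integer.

4

[0]=0x91 (little-endian) → word 0x91
state [0+:2] = (word>>0) & 0x3 = 1
err [2+:5] = (word>>2) & 0x1f = 4  ←
id [7+:1] = (word>>7) & 0x1 = 1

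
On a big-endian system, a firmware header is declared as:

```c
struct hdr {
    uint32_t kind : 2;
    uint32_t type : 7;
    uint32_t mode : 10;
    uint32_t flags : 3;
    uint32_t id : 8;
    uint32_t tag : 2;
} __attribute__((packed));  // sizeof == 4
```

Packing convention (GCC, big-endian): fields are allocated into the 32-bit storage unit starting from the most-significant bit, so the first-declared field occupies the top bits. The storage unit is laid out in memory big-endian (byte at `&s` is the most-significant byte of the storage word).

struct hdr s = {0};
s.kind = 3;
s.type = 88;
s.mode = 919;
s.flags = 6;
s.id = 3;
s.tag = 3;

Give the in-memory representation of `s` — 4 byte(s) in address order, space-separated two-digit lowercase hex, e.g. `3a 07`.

ec 72 f8 0f

kind (2b) val=3 bits=0x3 at bit 30: 0xc0000000
type (7b) val=88 bits=0x58 at bit 23: 0xec000000
mode (10b) val=919 bits=0x397 at bit 13: 0xec72e000
flags (3b) val=6 bits=0x6 at bit 10: 0xec72f800
id (8b) val=3 bits=0x3 at bit 2: 0xec72f80c
tag (2b) val=3 bits=0x3 at bit 0: 0xec72f80f
word = 0xec72f80f → big-endian bytes:
  [0]=0xec  [1]=0x72  [2]=0xf8  [3]=0x0f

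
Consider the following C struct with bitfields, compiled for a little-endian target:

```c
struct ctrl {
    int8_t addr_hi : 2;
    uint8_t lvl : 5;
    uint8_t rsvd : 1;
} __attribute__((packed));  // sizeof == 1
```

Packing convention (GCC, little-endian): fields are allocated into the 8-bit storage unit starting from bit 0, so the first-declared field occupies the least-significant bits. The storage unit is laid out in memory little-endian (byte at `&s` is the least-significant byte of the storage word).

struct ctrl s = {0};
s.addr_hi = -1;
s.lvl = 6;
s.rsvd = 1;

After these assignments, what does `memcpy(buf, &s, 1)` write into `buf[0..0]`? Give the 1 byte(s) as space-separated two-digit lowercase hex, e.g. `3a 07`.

9b

[0+:2] addr_hi=-1 & 0x3 = 0x3; word=0x03
[2+:5] lvl=6 & 0x1f = 0x6; word=0x1b
[7+:1] rsvd=1 & 0x1 = 0x1; word=0x9b
word = 0x9b → little-endian bytes:
  [0]=0x9b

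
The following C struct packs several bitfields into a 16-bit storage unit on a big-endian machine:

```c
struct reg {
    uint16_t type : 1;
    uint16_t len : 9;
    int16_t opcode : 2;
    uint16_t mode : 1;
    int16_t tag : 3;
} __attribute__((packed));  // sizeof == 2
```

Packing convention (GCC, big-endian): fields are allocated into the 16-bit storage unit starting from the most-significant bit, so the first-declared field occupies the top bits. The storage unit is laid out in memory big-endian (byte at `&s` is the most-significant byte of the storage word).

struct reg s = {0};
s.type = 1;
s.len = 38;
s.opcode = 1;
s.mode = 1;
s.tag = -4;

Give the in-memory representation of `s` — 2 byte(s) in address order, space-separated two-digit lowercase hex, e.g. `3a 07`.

type (1b) val=1 bits=0x1 at bit 15: 0x8000
len (9b) val=38 bits=0x26 at bit 6: 0x8980
opcode (2b) val=1 bits=0x1 at bit 4: 0x8990
mode (1b) val=1 bits=0x1 at bit 3: 0x8998
tag (3b) val=-4 bits=0x4 at bit 0: 0x899c
word = 0x899c → big-endian bytes:
  [0]=0x89  [1]=0x9c

89 9c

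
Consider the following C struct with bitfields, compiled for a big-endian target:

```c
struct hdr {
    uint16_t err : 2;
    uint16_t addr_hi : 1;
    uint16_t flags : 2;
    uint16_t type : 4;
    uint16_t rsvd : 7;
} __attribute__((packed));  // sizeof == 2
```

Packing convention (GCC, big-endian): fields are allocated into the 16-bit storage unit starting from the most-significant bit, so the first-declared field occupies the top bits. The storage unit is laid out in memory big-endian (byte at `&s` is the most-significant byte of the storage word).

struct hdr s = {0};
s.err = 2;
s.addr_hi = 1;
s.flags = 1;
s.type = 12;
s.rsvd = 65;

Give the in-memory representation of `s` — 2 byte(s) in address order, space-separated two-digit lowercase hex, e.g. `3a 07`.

[14+:2] err=2 & 0x3 = 0x2; word=0x8000
[13+:1] addr_hi=1 & 0x1 = 0x1; word=0xa000
[11+:2] flags=1 & 0x3 = 0x1; word=0xa800
[7+:4] type=12 & 0xf = 0xc; word=0xae00
[0+:7] rsvd=65 & 0x7f = 0x41; word=0xae41
word = 0xae41 → big-endian bytes:
  [0]=0xae  [1]=0x41

ae 41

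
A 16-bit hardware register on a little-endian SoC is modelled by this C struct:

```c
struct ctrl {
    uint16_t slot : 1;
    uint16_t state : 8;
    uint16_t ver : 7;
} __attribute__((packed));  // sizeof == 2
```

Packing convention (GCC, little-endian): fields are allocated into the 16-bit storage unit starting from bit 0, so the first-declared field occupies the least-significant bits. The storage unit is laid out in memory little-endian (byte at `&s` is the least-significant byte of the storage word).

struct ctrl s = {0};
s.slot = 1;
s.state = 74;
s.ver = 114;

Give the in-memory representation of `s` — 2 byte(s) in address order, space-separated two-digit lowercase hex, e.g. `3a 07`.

95 e4

slot (1b) val=1 bits=0x1 at bit 0: 0x0001
state (8b) val=74 bits=0x4a at bit 1: 0x0095
ver (7b) val=114 bits=0x72 at bit 9: 0xe495
word = 0xe495 → little-endian bytes:
  [0]=0x95  [1]=0xe4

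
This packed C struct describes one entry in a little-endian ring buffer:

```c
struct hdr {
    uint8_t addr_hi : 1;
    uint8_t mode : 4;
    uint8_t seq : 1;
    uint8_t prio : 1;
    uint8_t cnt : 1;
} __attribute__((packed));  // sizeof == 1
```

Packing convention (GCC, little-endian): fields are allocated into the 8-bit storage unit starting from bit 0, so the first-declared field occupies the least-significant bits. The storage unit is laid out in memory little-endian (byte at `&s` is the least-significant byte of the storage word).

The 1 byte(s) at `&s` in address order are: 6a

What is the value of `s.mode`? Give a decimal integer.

5

[0]=0x6a (little-endian) → word 0x6a
addr_hi:1 @ bit 0 → (0x6a>>0)&0x1 = 0x0
mode:4 @ bit 1 → (0x6a>>1)&0xf = 0x5  ←
seq:1 @ bit 5 → (0x6a>>5)&0x1 = 0x1
prio:1 @ bit 6 → (0x6a>>6)&0x1 = 0x1
cnt:1 @ bit 7 → (0x6a>>7)&0x1 = 0x0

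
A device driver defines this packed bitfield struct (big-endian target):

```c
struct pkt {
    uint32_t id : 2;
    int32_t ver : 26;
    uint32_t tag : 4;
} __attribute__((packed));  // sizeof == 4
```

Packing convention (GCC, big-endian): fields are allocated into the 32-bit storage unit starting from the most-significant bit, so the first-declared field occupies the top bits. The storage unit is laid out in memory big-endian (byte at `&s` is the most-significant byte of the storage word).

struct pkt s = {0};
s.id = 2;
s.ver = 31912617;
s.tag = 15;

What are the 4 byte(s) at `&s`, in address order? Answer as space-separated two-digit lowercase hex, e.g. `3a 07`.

9e 6f 2a 9f

[30+:2] id=2 & 0x3 = 0x2; word=0x80000000
[4+:26] ver=31912617 & 0x3ffffff = 0x1e6f2a9; word=0x9e6f2a90
[0+:4] tag=15 & 0xf = 0xf; word=0x9e6f2a9f
word = 0x9e6f2a9f → big-endian bytes:
  [0]=0x9e  [1]=0x6f  [2]=0x2a  [3]=0x9f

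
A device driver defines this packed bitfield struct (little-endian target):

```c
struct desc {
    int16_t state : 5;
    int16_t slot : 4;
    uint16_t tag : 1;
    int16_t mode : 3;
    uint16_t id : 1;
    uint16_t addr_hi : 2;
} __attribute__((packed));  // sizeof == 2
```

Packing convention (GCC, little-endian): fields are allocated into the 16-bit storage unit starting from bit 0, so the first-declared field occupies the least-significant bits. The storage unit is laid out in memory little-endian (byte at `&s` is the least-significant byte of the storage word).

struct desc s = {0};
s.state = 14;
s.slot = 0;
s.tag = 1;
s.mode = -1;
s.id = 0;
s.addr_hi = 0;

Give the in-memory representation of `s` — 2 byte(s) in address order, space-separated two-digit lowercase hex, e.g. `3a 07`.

state:5 = 14 → 0xe << 0 → word 0x000e
slot:4 = 0 → 0x0 << 5 → word 0x000e
tag:1 = 1 → 0x1 << 9 → word 0x020e
mode:3 = -1 → 0x7 << 10 → word 0x1e0e
id:1 = 0 → 0x0 << 13 → word 0x1e0e
addr_hi:2 = 0 → 0x0 << 14 → word 0x1e0e
word = 0x1e0e → little-endian bytes:
  [0]=0x0e  [1]=0x1e

0e 1e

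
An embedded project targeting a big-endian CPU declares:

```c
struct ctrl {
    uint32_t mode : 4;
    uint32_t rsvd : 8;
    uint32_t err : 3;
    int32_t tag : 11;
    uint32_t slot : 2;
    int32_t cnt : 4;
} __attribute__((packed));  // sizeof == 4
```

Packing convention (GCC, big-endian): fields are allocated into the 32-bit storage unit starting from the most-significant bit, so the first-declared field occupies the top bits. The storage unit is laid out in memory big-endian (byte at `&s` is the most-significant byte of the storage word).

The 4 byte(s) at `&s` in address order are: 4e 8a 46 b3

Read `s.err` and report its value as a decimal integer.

[0]=0x4e [1]=0x8a [2]=0x46 [3]=0xb3 (big-endian) → word 0x4e8a46b3
mode [28+:4] = (word>>28) & 0xf = 4
rsvd [20+:8] = (word>>20) & 0xff = 232
err [17+:3] = (word>>17) & 0x7 = 5  ←
tag [6+:11] = (word>>6) & 0x7ff = 282
slot [4+:2] = (word>>4) & 0x3 = 3
cnt [0+:4] = (word>>0) & 0xf = 3

5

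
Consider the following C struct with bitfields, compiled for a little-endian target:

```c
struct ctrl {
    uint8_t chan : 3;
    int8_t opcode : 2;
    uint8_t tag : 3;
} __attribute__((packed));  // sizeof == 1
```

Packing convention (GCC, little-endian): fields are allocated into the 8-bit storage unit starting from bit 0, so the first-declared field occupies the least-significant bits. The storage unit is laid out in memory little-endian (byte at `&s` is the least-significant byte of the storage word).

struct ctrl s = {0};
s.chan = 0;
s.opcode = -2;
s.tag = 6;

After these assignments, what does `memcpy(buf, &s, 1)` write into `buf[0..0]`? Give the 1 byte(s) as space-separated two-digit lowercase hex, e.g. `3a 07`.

d0

chan (3b) val=0 bits=0x0 at bit 0: 0x00
opcode (2b) val=-2 bits=0x2 at bit 3: 0x10
tag (3b) val=6 bits=0x6 at bit 5: 0xd0
word = 0xd0 → little-endian bytes:
  [0]=0xd0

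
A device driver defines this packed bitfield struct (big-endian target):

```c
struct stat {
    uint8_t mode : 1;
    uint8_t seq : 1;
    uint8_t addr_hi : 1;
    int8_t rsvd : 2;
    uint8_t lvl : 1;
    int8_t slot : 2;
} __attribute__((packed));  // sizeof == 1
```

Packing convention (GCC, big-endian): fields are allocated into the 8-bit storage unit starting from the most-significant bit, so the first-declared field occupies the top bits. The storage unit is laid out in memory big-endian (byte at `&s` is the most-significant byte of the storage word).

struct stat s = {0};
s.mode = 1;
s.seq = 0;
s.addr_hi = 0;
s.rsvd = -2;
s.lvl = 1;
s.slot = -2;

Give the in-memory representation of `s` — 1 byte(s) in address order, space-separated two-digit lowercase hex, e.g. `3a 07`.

mode:1 = 1 → 0x1 << 7 → word 0x80
seq:1 = 0 → 0x0 << 6 → word 0x80
addr_hi:1 = 0 → 0x0 << 5 → word 0x80
rsvd:2 = -2 → 0x2 << 3 → word 0x90
lvl:1 = 1 → 0x1 << 2 → word 0x94
slot:2 = -2 → 0x2 << 0 → word 0x96
word = 0x96 → big-endian bytes:
  [0]=0x96

96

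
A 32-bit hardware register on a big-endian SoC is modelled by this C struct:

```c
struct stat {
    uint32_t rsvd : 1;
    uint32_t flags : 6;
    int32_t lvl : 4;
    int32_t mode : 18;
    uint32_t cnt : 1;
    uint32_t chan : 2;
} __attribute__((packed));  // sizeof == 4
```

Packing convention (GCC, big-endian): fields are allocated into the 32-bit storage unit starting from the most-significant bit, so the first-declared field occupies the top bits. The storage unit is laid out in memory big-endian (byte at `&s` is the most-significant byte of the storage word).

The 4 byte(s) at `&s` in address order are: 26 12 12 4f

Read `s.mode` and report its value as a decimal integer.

[0]=0x26 [1]=0x12 [2]=0x12 [3]=0x4f (big-endian) → word 0x2612124f
rsvd [31+:1] = (word>>31) & 0x1 = 0
flags [25+:6] = (word>>25) & 0x3f = 19
lvl [21+:4] = (word>>21) & 0xf = 0
mode [3+:18] = (word>>3) & 0x3ffff = 148041  ←
cnt [2+:1] = (word>>2) & 0x1 = 1
chan [0+:2] = (word>>0) & 0x3 = 3
mode signed 18b, MSB=1: 148041 - 262144 = -114103

-114103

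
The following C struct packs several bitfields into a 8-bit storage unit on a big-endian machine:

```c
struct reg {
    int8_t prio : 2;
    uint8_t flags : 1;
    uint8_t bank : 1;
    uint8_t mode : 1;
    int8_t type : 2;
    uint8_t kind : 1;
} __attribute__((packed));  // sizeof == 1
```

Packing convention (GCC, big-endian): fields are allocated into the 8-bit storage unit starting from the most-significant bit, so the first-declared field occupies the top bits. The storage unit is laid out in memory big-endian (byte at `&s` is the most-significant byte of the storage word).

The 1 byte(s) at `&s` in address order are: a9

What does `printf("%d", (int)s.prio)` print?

[0]=0xa9 (big-endian) → word 0xa9
prio:2 @ bit 6 → (0xa9>>6)&0x3 = 0x2  ←
flags:1 @ bit 5 → (0xa9>>5)&0x1 = 0x1
bank:1 @ bit 4 → (0xa9>>4)&0x1 = 0x0
mode:1 @ bit 3 → (0xa9>>3)&0x1 = 0x1
type:2 @ bit 1 → (0xa9>>1)&0x3 = 0x0
kind:1 @ bit 0 → (0xa9>>0)&0x1 = 0x1
prio signed 2b, MSB=1: 2 - 4 = -2

-2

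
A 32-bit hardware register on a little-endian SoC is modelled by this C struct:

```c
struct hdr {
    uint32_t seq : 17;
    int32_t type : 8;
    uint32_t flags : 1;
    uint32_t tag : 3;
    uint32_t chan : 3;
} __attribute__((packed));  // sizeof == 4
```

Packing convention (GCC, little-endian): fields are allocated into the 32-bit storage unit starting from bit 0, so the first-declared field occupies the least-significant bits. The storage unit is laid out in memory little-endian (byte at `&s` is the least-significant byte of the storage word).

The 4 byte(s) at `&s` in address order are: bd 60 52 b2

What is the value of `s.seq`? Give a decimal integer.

24765

[0]=0xbd [1]=0x60 [2]=0x52 [3]=0xb2 (little-endian) → word 0xb25260bd
seq [0+:17] = (word>>0) & 0x1ffff = 24765  ←
type [17+:8] = (word>>17) & 0xff = 41
flags [25+:1] = (word>>25) & 0x1 = 1
tag [26+:3] = (word>>26) & 0x7 = 4
chan [29+:3] = (word>>29) & 0x7 = 5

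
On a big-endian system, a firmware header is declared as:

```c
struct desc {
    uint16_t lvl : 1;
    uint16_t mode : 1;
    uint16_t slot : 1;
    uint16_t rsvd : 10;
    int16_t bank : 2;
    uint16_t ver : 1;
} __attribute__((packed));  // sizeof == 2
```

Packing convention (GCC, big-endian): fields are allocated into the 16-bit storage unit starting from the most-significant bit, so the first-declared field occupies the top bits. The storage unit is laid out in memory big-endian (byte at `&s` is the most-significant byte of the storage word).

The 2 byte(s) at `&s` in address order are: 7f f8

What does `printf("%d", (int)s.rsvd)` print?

[0]=0x7f [1]=0xf8 (big-endian) → word 0x7ff8
lvl [15+:1] = (word>>15) & 0x1 = 0
mode [14+:1] = (word>>14) & 0x1 = 1
slot [13+:1] = (word>>13) & 0x1 = 1
rsvd [3+:10] = (word>>3) & 0x3ff = 1023  ←
bank [1+:2] = (word>>1) & 0x3 = 0
ver [0+:1] = (word>>0) & 0x1 = 0

1023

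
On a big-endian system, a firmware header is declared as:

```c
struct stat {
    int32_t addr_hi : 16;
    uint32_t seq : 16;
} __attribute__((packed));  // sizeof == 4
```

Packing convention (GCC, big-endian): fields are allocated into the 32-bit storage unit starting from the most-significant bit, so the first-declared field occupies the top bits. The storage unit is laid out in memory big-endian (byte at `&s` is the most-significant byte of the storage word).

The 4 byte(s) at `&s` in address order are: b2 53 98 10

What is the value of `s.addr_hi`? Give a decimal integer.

[0]=0xb2 [1]=0x53 [2]=0x98 [3]=0x10 (big-endian) → word 0xb2539810
addr_hi:16 @ bit 16 → (0xb2539810>>16)&0xffff = 0xb253  ←
seq:16 @ bit 0 → (0xb2539810>>0)&0xffff = 0x9810
addr_hi signed 16b, MSB=1: 45651 - 65536 = -19885

-19885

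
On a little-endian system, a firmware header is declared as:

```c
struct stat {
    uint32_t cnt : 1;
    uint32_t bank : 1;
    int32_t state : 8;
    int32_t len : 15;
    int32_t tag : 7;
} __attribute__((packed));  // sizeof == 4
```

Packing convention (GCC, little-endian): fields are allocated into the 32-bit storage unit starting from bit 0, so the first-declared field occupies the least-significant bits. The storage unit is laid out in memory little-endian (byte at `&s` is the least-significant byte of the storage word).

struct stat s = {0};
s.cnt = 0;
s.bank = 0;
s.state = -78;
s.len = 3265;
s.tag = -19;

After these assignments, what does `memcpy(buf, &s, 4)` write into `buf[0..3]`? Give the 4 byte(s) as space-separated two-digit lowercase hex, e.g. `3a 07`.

[0+:1] cnt=0 & 0x1 = 0x0; word=0x00000000
[1+:1] bank=0 & 0x1 = 0x0; word=0x00000000
[2+:8] state=-78 & 0xff = 0xb2; word=0x000002c8
[10+:15] len=3265 & 0x7fff = 0xcc1; word=0x003306c8
[25+:7] tag=-19 & 0x7f = 0x6d; word=0xda3306c8
word = 0xda3306c8 → little-endian bytes:
  [0]=0xc8  [1]=0x06  [2]=0x33  [3]=0xda

c8 06 33 da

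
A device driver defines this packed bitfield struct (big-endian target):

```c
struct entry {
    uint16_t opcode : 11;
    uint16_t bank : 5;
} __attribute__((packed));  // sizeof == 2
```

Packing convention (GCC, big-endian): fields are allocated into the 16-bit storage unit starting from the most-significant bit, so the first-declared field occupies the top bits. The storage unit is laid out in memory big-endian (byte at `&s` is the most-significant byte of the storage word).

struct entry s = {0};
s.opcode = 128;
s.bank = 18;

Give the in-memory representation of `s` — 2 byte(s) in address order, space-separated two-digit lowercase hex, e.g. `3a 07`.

10 12

opcode:11 = 128 → 0x80 << 5 → word 0x1000
bank:5 = 18 → 0x12 << 0 → word 0x1012
word = 0x1012 → big-endian bytes:
  [0]=0x10  [1]=0x12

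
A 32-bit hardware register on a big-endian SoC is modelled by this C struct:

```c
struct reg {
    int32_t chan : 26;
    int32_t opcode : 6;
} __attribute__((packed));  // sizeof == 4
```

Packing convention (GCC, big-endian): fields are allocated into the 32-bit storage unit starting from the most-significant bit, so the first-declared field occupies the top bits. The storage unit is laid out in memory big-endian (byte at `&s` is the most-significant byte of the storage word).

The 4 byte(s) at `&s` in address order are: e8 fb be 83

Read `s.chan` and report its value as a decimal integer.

-6033670

[0]=0xe8 [1]=0xfb [2]=0xbe [3]=0x83 (big-endian) → word 0xe8fbbe83
chan:26 @ bit 6 → (0xe8fbbe83>>6)&0x3ffffff = 0x3a3eefa  ←
opcode:6 @ bit 0 → (0xe8fbbe83>>0)&0x3f = 0x3
chan signed 26b, MSB=1: 61075194 - 67108864 = -6033670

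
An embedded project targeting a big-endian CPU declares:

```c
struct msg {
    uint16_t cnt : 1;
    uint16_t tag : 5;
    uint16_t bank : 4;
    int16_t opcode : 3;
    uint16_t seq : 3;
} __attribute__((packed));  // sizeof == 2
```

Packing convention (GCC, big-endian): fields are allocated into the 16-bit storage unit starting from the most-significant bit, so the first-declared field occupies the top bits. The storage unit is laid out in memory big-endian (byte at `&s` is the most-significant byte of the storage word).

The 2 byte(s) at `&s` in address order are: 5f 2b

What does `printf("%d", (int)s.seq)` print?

[0]=0x5f [1]=0x2b (big-endian) → word 0x5f2b
cnt [15+:1] = (word>>15) & 0x1 = 0
tag [10+:5] = (word>>10) & 0x1f = 23
bank [6+:4] = (word>>6) & 0xf = 12
opcode [3+:3] = (word>>3) & 0x7 = 5
seq [0+:3] = (word>>0) & 0x7 = 3  ←

3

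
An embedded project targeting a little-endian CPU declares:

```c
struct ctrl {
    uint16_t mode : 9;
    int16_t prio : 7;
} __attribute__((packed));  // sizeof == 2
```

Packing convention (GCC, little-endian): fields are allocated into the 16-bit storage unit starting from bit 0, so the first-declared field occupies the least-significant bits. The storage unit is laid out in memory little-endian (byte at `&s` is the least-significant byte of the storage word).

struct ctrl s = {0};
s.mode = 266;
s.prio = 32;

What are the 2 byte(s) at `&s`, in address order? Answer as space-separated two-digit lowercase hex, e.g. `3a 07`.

0a 41

mode:9 = 266 → 0x10a << 0 → word 0x010a
prio:7 = 32 → 0x20 << 9 → word 0x410a
word = 0x410a → little-endian bytes:
  [0]=0x0a  [1]=0x41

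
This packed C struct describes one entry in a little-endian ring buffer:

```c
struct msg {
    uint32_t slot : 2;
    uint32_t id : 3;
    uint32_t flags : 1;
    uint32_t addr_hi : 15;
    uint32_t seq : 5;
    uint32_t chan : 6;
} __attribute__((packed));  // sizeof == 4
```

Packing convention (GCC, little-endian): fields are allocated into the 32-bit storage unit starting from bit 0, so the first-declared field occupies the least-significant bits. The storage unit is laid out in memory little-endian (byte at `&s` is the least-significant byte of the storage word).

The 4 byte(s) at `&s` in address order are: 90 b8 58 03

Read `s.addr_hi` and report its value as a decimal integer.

[0]=0x90 [1]=0xb8 [2]=0x58 [3]=0x03 (little-endian) → word 0x0358b890
slot [0+:2] = (word>>0) & 0x3 = 0
id [2+:3] = (word>>2) & 0x7 = 4
flags [5+:1] = (word>>5) & 0x1 = 0
addr_hi [6+:15] = (word>>6) & 0x7fff = 25314  ←
seq [21+:5] = (word>>21) & 0x1f = 26
chan [26+:6] = (word>>26) & 0x3f = 0

25314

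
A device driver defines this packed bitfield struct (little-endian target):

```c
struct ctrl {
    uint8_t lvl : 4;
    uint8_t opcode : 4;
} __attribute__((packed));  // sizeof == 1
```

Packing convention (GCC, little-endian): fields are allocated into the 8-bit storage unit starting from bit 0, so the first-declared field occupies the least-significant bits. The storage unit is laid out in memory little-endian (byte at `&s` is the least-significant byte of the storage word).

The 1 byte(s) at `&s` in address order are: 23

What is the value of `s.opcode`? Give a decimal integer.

[0]=0x23 (little-endian) → word 0x23
lvl [0+:4] = (word>>0) & 0xf = 3
opcode [4+:4] = (word>>4) & 0xf = 2  ←

2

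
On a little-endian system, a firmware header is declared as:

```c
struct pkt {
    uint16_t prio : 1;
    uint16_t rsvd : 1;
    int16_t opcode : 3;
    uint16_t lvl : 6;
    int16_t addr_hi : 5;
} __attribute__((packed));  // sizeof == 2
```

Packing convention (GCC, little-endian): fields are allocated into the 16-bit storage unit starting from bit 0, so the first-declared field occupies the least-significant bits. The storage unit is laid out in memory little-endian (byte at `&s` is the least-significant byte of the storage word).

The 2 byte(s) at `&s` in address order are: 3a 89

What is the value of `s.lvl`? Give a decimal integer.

9

[0]=0x3a [1]=0x89 (little-endian) → word 0x893a
prio [0+:1] = (word>>0) & 0x1 = 0
rsvd [1+:1] = (word>>1) & 0x1 = 1
opcode [2+:3] = (word>>2) & 0x7 = 6
lvl [5+:6] = (word>>5) & 0x3f = 9  ←
addr_hi [11+:5] = (word>>11) & 0x1f = 17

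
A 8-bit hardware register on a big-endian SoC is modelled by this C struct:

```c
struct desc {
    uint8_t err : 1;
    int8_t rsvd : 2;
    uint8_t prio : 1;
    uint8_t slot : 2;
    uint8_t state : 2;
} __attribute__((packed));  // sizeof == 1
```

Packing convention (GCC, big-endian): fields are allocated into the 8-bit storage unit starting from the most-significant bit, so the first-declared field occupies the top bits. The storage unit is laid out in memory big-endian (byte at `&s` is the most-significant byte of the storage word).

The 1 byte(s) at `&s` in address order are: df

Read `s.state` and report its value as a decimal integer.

[0]=0xdf (big-endian) → word 0xdf
err:1 @ bit 7 → (0xdf>>7)&0x1 = 0x1
rsvd:2 @ bit 5 → (0xdf>>5)&0x3 = 0x2
prio:1 @ bit 4 → (0xdf>>4)&0x1 = 0x1
slot:2 @ bit 2 → (0xdf>>2)&0x3 = 0x3
state:2 @ bit 0 → (0xdf>>0)&0x3 = 0x3  ←

3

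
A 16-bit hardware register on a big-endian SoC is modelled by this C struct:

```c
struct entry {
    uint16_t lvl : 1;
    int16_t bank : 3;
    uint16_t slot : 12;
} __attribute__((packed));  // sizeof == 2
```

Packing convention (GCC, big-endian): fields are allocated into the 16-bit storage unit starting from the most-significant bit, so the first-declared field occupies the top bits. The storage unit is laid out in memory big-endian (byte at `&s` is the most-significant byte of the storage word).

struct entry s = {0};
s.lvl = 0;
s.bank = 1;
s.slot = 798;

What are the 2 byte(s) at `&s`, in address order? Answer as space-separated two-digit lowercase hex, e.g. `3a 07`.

lvl:1 = 0 → 0x0 << 15 → word 0x0000
bank:3 = 1 → 0x1 << 12 → word 0x1000
slot:12 = 798 → 0x31e << 0 → word 0x131e
word = 0x131e → big-endian bytes:
  [0]=0x13  [1]=0x1e

13 1e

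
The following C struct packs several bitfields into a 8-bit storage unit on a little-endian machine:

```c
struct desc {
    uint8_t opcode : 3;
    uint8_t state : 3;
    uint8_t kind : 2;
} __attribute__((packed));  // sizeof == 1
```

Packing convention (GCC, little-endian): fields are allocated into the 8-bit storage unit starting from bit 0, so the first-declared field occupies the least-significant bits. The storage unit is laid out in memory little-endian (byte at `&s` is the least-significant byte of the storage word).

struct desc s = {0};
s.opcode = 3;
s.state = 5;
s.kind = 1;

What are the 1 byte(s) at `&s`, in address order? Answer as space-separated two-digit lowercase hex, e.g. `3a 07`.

opcode:3 = 3 → 0x3 << 0 → word 0x03
state:3 = 5 → 0x5 << 3 → word 0x2b
kind:2 = 1 → 0x1 << 6 → word 0x6b
word = 0x6b → little-endian bytes:
  [0]=0x6b

6b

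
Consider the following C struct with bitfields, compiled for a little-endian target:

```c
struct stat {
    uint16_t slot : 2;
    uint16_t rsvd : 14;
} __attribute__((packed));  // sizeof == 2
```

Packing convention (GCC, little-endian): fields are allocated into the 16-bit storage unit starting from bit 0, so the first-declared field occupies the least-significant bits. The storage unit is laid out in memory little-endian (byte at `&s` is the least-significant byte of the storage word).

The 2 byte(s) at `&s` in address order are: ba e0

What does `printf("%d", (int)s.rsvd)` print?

[0]=0xba [1]=0xe0 (little-endian) → word 0xe0ba
slot [0+:2] = (word>>0) & 0x3 = 2
rsvd [2+:14] = (word>>2) & 0x3fff = 14382  ←

14382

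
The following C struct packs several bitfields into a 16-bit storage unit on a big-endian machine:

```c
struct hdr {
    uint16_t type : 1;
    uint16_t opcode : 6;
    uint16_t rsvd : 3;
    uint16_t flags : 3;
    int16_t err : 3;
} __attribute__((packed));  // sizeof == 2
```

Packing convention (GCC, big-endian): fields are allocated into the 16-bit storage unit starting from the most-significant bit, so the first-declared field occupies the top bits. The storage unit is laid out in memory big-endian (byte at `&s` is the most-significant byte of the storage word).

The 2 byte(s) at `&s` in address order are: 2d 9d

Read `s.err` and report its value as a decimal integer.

-3

[0]=0x2d [1]=0x9d (big-endian) → word 0x2d9d
type [15+:1] = (word>>15) & 0x1 = 0
opcode [9+:6] = (word>>9) & 0x3f = 22
rsvd [6+:3] = (word>>6) & 0x7 = 6
flags [3+:3] = (word>>3) & 0x7 = 3
err [0+:3] = (word>>0) & 0x7 = 5  ←
err signed 3b, MSB=1: 5 - 8 = -3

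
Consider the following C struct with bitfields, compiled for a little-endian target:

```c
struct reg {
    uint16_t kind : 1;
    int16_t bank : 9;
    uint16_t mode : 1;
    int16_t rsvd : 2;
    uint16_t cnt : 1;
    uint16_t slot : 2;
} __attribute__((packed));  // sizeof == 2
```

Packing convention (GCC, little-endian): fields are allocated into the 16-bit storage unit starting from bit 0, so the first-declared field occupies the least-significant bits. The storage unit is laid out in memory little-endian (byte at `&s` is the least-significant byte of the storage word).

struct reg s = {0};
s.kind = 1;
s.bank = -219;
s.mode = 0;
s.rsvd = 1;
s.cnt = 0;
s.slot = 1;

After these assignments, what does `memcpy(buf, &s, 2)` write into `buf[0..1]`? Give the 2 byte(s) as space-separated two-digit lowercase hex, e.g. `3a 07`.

4b 4a

[0+:1] kind=1 & 0x1 = 0x1; word=0x0001
[1+:9] bank=-219 & 0x1ff = 0x125; word=0x024b
[10+:1] mode=0 & 0x1 = 0x0; word=0x024b
[11+:2] rsvd=1 & 0x3 = 0x1; word=0x0a4b
[13+:1] cnt=0 & 0x1 = 0x0; word=0x0a4b
[14+:2] slot=1 & 0x3 = 0x1; word=0x4a4b
word = 0x4a4b → little-endian bytes:
  [0]=0x4b  [1]=0x4a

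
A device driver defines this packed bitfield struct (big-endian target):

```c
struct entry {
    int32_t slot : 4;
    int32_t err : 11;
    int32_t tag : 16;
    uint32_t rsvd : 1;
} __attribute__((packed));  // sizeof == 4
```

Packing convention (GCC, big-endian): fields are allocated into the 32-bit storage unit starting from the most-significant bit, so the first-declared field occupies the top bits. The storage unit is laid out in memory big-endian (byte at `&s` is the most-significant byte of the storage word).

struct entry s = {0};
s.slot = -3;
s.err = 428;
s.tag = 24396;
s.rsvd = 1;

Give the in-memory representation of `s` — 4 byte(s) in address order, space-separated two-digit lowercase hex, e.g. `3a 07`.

d3 58 be 99

[28+:4] slot=-3 & 0xf = 0xd; word=0xd0000000
[17+:11] err=428 & 0x7ff = 0x1ac; word=0xd3580000
[1+:16] tag=24396 & 0xffff = 0x5f4c; word=0xd358be98
[0+:1] rsvd=1 & 0x1 = 0x1; word=0xd358be99
word = 0xd358be99 → big-endian bytes:
  [0]=0xd3  [1]=0x58  [2]=0xbe  [3]=0x99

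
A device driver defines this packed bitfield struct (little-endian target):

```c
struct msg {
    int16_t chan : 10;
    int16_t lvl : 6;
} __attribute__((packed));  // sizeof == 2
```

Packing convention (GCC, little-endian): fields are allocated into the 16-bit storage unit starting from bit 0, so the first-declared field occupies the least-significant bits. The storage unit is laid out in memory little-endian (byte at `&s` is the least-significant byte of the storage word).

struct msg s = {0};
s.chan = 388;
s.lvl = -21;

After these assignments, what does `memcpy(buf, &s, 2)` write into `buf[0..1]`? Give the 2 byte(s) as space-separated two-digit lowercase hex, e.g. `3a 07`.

84 ad

[0+:10] chan=388 & 0x3ff = 0x184; word=0x0184
[10+:6] lvl=-21 & 0x3f = 0x2b; word=0xad84
word = 0xad84 → little-endian bytes:
  [0]=0x84  [1]=0xad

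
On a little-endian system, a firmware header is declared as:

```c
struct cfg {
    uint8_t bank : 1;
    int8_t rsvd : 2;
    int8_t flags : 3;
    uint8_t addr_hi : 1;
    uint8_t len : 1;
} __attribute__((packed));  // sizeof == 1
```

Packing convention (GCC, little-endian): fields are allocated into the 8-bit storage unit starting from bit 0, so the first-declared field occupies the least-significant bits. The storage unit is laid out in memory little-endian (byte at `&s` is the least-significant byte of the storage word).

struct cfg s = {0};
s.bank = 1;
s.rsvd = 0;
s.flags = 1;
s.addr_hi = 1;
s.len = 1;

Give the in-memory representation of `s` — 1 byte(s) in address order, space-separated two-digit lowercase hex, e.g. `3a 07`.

c9

bank:1 = 1 → 0x1 << 0 → word 0x01
rsvd:2 = 0 → 0x0 << 1 → word 0x01
flags:3 = 1 → 0x1 << 3 → word 0x09
addr_hi:1 = 1 → 0x1 << 6 → word 0x49
len:1 = 1 → 0x1 << 7 → word 0xc9
word = 0xc9 → little-endian bytes:
  [0]=0xc9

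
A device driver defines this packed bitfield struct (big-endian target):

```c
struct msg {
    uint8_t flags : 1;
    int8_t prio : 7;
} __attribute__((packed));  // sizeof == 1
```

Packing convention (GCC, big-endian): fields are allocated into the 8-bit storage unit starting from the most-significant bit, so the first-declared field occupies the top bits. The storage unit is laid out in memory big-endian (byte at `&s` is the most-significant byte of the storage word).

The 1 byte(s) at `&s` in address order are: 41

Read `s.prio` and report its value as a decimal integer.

-63

[0]=0x41 (big-endian) → word 0x41
flags [7+:1] = (word>>7) & 0x1 = 0
prio [0+:7] = (word>>0) & 0x7f = 65  ←
prio signed 7b, MSB=1: 65 - 128 = -63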